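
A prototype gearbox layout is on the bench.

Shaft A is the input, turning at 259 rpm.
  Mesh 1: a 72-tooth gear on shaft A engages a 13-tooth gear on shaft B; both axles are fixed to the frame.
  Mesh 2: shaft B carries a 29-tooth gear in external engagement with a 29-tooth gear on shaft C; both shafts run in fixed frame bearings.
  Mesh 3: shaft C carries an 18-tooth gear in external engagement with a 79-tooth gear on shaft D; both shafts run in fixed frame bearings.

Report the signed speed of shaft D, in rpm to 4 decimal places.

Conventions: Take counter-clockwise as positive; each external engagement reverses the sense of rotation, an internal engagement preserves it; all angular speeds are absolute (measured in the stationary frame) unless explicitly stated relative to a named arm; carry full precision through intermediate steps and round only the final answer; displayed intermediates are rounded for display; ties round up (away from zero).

-326.8393 rpm

topology: fixed-axis compound train — 3 meshes, A→D
mesh 1 [72T→13T]: ω = 259.0000×72/13 = 1434.4615 rpm, sense flips to −
mesh 2 [29T→29T]: ω = 1434.4615×29/29 = 1434.4615 rpm, sense flips to +
mesh 3 [18T→79T]: ω = 1434.4615×18/79 = 326.8393 rpm, sense flips to −
signed output speed = -326.8393 rpm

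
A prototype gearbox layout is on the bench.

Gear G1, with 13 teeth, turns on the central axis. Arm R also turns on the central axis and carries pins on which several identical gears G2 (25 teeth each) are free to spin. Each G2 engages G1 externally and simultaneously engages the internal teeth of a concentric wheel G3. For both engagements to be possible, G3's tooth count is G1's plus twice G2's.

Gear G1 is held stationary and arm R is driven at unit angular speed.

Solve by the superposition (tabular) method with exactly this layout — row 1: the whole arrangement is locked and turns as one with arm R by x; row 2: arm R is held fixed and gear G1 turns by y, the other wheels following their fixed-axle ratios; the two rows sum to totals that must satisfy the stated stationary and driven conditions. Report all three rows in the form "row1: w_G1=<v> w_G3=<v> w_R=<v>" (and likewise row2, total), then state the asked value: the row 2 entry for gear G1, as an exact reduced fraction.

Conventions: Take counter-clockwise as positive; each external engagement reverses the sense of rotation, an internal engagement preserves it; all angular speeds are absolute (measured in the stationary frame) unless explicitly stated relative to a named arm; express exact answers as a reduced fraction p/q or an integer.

row1: w_G1=1 w_G3=1 w_R=1
row2: w_G1=-1 w_G3=13/63 w_R=0
total: w_G1=0 w_G3=76/63 w_R=1
asked value: -1

topology: planetary set — G1 13T / G2 25T / G3 63T, arm = carrier (Willis)
row 1 — lock + rotate with arm: ω_sun = ω_ring = ω_arm = x
row 2 — arm fixed, fixed-axis ratios: sun y, ring −(13/63)·y, arm 0
boundary: total ω_sun = x + y = 0 and total ω_arm = x = 1  ⇒  y = -1, x = 1
row 2 ring = −(13/63)·(-1) = 13/63
totals (row 1 + row 2): sun 1 + (-1) = 0, ring 1 + 13/63 = 76/63, arm 1 + 0 = 1
asked cell (row2, sun) = -1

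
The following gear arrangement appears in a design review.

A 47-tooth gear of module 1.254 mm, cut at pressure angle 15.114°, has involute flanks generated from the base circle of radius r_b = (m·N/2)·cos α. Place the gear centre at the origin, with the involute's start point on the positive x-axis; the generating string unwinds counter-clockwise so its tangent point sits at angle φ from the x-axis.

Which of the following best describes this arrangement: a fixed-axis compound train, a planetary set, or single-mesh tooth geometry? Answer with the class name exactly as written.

topology: single-mesh involute geometry — m = 1.254, N = 47
classification: single-mesh tooth geometry

single-mesh tooth geometry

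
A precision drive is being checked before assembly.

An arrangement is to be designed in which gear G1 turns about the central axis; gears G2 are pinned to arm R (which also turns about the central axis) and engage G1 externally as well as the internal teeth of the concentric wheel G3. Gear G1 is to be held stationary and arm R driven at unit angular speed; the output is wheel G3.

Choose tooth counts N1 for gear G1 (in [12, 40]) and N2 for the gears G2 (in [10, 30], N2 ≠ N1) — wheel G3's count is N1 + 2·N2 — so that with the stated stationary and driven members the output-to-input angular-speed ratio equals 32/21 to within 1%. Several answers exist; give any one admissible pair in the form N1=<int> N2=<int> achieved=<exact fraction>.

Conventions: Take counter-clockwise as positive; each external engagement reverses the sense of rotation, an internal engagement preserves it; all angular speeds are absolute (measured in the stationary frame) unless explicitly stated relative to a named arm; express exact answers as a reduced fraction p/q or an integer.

N1=22 N2=10 achieved=32/21

class = planetary set [ratio 32/21 wanted; Willis about the carrier]
Willis with ω_sun = 0: ω_ring/ω_arm = (N1+N3)/N3; set equal to 32/21  ⇒  N3/N1 = 1/(32/21 − 1) = 21/11
N3 = N1 + 2·N2  ⇒  N2/N1 = (N3/N1 − 1)/2 = (21/11 − 1)/2 = 5/11
smallest multiple with N1 ≥ 12 and N2 ≥ 10: k = 2  ⇒  N1 = 2·11 = 22, N2 = 2·5 = 10 (N1 ≤ 40, N2 ≤ 30, N2 ≠ N1 ✓), N3 = 22 + 2·10 = 42
check: (N1+N3)/N3 with N1 = 22, N3 = 42 gives 32/21; |achieved − target| = 0 ≤ 8/525 ✓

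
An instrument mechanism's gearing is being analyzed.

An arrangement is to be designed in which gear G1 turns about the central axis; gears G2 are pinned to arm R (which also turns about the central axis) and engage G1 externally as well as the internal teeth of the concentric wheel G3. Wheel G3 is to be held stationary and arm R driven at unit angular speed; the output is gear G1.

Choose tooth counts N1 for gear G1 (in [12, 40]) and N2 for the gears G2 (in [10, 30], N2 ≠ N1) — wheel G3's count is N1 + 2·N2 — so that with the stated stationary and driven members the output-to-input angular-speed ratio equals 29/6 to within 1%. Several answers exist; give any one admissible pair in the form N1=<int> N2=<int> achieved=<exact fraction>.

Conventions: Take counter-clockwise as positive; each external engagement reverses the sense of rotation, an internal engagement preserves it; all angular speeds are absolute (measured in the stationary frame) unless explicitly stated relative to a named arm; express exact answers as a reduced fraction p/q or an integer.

N1=12 N2=17 achieved=29/6

topology: planetary set — design target 29/6, arm = carrier (Willis)
Willis with ω_ring = 0: ω_sun/ω_arm = (N1+N3)/N1; set equal to 29/6  ⇒  N3/N1 = 29/6 − 1 = 23/6
N3 = N1 + 2·N2  ⇒  N2/N1 = (N3/N1 − 1)/2 = (23/6 − 1)/2 = 17/12
smallest multiple with N1 ≥ 12 and N2 ≥ 10: k = 1  ⇒  N1 = 1·12 = 12, N2 = 1·17 = 17 (N1 ≤ 40, N2 ≤ 30, N2 ≠ N1 ✓), N3 = 12 + 2·17 = 46
check: (N1+N3)/N1 with N1 = 12, N3 = 46 gives 29/6; |achieved − target| = 0 ≤ 29/600 ✓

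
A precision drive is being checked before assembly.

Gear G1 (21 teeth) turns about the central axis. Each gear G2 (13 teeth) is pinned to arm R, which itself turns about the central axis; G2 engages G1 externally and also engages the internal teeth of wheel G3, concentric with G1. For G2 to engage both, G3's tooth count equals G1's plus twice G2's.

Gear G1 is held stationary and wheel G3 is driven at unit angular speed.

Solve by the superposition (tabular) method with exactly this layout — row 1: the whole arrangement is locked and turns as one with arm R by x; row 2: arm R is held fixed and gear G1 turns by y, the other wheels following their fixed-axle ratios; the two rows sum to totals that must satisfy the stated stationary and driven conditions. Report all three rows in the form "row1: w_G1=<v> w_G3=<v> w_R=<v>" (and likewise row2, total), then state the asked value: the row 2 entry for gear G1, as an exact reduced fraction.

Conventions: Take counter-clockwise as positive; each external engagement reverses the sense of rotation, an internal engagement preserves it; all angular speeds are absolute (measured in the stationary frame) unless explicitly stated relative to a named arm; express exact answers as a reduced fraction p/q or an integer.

recognized (axles ride arm R): planetary set, 21/13/47 teeth
row 1 — lock + rotate with arm: ω_sun = ω_ring = ω_arm = x
row 2 — arm fixed, fixed-axis ratios: sun y, ring −(21/47)·y, arm 0
boundary: total ω_sun = x + y = 0 and total ω_ring = x − (21/47)·y = 1  ⇒  y = -47/68, x = 47/68
row 2 ring = −(21/47)·(-47/68) = 21/68
totals (row 1 + row 2): sun 47/68 + (-47/68) = 0, ring 47/68 + 21/68 = 1, arm 47/68 + 0 = 47/68
asked cell (row2, sun) = -47/68

row1: w_G1=47/68 w_G3=47/68 w_R=47/68
row2: w_G1=-47/68 w_G3=21/68 w_R=0
total: w_G1=0 w_G3=1 w_R=47/68
asked value: -47/68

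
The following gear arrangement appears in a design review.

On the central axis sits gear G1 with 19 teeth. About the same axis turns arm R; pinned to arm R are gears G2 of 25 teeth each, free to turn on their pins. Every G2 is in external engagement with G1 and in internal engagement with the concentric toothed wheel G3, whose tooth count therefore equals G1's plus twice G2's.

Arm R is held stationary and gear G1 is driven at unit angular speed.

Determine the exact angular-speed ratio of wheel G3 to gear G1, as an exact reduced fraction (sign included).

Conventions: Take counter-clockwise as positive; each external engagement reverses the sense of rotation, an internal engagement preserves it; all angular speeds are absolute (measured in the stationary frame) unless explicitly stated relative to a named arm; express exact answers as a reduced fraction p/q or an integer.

-19/69

class = planetary set [G3 = 19+2·25 = 69; Willis about the carrier]
ring teeth: 19 + 2·25 = 69
19(ω_sun−ω_arm) = −69(ω_ring−ω_arm),  ω_arm = 0, ω_sun = 1
ω_ring = 0 − (19/69)(1−0) = -19/69
ω_out/ω_in = -19/69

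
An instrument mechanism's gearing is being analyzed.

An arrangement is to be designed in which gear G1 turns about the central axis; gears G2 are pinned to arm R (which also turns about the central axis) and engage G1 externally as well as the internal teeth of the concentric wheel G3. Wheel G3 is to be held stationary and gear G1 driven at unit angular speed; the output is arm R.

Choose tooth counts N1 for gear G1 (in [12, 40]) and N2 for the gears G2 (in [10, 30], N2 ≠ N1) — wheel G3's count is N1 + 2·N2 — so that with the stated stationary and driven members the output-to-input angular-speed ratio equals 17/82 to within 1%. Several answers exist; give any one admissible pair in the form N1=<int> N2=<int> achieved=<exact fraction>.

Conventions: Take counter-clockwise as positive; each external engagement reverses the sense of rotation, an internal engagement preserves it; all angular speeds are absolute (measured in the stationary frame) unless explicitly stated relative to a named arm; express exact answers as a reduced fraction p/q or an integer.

N1=17 N2=24 achieved=17/82

topology: planetary set — design target 17/82, arm = carrier (Willis)
Willis with ω_ring = 0: ω_arm/ω_sun = N1/(N1+N3); set equal to 17/82  ⇒  N3/N1 = 1/(17/82) − 1 = 65/17
N3 = N1 + 2·N2  ⇒  N2/N1 = (N3/N1 − 1)/2 = (65/17 − 1)/2 = 24/17
smallest multiple with N1 ≥ 12 and N2 ≥ 10: k = 1  ⇒  N1 = 1·17 = 17, N2 = 1·24 = 24 (N1 ≤ 40, N2 ≤ 30, N2 ≠ N1 ✓), N3 = 17 + 2·24 = 65
check: N1/(N1+N3) with N1 = 17, N3 = 65 gives 17/82; |achieved − target| = 0 ≤ 17/8200 ✓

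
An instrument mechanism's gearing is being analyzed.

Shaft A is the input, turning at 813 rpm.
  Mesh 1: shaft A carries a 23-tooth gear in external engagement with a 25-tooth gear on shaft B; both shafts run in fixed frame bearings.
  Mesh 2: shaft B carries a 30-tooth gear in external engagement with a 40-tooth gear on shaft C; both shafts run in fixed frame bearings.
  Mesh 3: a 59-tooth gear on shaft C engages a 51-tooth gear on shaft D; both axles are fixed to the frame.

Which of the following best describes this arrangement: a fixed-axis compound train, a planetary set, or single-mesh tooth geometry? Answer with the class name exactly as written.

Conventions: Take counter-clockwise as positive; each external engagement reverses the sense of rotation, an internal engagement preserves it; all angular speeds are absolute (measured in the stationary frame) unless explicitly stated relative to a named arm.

fixed-axis compound train

3-mesh fixed-axis compound train (all bearings frame-fixed)
classification: fixed-axis compound train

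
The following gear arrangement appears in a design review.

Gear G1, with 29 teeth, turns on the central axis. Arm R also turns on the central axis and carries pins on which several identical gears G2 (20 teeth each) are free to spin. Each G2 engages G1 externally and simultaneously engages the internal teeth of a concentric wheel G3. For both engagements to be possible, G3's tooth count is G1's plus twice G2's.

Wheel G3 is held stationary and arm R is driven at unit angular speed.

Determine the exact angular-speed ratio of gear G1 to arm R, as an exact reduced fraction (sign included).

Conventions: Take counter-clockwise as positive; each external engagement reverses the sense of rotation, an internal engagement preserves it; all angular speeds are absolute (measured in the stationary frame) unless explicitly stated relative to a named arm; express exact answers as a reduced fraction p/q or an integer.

98/29

topology: planetary set — G1 29T / G2 20T / G3 69T, arm = carrier (Willis)
ring teeth: 29 + 2·20 = 69
29(ω_sun−ω_arm) = −69(ω_ring−ω_arm),  ω_ring = 0, ω_arm = 1
ω_sun = 1 − (69/29)(0−1) = 98/29
ω_out/ω_in = 98/29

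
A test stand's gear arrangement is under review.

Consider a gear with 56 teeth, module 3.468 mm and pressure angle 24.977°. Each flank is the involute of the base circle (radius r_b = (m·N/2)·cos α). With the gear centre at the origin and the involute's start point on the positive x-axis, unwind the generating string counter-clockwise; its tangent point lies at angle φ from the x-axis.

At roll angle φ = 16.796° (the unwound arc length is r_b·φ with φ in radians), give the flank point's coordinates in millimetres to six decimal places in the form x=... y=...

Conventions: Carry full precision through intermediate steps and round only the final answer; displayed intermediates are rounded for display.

recognized (one wheel, involute flank): single-mesh tooth geometry, m = 3.468, N = 56
pitch radius r_p = m·N/2 = 3.468·56/2 = 97.104000
base radius r_b = r_p·cos α = 97.104000·cos 24.977° = 88.022578
roll angle φ = 16.796° = 0.29314550 rad
x = r_b·(cos φ + φ·sin φ) = 91.723791
y = r_b·(sin φ − φ·cos φ) = 0.732801

x=91.723791 y=0.732801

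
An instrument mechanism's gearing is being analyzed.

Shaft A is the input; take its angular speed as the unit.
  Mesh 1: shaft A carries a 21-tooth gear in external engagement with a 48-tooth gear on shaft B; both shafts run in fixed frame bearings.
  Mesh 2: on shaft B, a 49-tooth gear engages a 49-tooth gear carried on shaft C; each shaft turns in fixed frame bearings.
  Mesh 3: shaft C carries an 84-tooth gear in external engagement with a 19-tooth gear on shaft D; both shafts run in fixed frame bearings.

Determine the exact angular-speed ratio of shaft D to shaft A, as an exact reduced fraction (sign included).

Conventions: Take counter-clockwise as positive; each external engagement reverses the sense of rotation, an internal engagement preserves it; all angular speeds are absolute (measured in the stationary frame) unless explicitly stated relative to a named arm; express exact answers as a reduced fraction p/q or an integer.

-147/76

class = fixed-axis compound train [3 meshes; 3 ratios multiply, 3 sense flips]
mesh 1 [21T→48T]: running ratio 7/16, sense −
mesh 2 [49T→49T]: running ratio 7/16, sense +
mesh 3 [84T→19T]: running ratio 147/76, sense −
ω_out/ω_in = -147/76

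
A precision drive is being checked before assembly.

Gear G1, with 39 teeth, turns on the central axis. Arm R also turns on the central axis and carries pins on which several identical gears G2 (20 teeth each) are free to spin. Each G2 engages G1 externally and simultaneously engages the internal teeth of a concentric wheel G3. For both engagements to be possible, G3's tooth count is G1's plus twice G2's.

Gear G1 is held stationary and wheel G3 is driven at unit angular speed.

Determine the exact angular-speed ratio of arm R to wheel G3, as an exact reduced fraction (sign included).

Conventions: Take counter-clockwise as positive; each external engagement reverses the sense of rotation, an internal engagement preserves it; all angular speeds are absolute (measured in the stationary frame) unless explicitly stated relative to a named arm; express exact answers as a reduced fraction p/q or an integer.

planetary set (39T centre, 20T on arm, 79T internal) — Willis relation
ring teeth: 39 + 2·20 = 79
39(ω_sun−ω_arm) = −79(ω_ring−ω_arm),  ω_sun = 0, ω_ring = 1
39(0−ω_arm) = −79(1−ω_arm)  ⇒  118·ω_arm = 79  ⇒  ω_arm = 79/118
ω_out/ω_in = 79/118

79/118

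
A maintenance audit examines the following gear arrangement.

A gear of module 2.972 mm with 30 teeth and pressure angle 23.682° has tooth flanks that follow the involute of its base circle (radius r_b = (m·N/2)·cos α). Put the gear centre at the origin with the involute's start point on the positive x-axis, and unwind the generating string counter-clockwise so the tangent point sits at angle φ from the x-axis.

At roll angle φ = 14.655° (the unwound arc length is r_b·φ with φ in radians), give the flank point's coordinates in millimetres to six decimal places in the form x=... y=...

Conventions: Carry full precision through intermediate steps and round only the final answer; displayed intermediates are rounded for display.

x=42.139566 y=0.226235

recognized (one wheel, involute flank): single-mesh tooth geometry, m = 2.972, N = 30
pitch radius r_p = m·N/2 = 2.972·30/2 = 44.580000
base radius r_b = r_p·cos α = 44.580000·cos 23.682° = 40.825866
roll angle φ = 14.655° = 0.25577800 rad
x = r_b·(cos φ + φ·sin φ) = 42.139566
y = r_b·(sin φ − φ·cos φ) = 0.226235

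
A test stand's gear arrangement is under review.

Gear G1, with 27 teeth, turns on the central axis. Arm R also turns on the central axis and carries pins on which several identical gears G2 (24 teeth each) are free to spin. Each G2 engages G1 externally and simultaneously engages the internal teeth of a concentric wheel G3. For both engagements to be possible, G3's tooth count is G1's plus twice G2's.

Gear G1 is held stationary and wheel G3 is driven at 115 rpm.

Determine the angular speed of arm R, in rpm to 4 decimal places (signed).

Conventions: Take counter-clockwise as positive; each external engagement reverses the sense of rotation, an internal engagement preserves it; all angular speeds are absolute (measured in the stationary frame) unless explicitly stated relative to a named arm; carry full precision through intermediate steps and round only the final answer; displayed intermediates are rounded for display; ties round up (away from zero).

topology: planetary set — G1 27T / G2 24T / G3 75T, arm = carrier (Willis)
normalise by the input: solve with ω_ring = 1, then scale by 115 rpm
ring teeth: 27 + 2·24 = 75
27(ω_sun−ω_arm) = −75(ω_ring−ω_arm),  ω_sun = 0, ω_ring = 1
27(0−ω_arm) = −75(1−ω_arm)  ⇒  102·ω_arm = 75  ⇒  ω_arm = 25/34
scale: ω_arm = 25/34 × 115 rpm = +84.5588 rpm

+84.5588 rpm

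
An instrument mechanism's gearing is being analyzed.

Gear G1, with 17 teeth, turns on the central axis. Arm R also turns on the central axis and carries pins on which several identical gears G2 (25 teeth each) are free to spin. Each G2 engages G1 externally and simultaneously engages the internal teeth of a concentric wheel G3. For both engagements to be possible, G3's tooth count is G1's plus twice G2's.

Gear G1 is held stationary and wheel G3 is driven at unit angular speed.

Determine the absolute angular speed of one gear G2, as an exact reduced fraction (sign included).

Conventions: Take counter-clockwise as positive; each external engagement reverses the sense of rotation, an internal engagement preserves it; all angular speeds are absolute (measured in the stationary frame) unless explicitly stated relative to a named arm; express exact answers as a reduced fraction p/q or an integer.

class = planetary set [G3 = 17+2·25 = 67; Willis about the carrier]
ring teeth: 17 + 2·25 = 67
17(ω_sun−ω_arm) = −67(ω_ring−ω_arm),  ω_sun = 0, ω_ring = 1
17(0−ω_arm) = −67(1−ω_arm)  ⇒  84·ω_arm = 67  ⇒  ω_arm = 67/84
sun–planet mesh: 17·(0−67/84) = −25·(ω_p−ω_arm)  ⇒  ω_p−ω_arm = 1139/2100
ω_p = 67/84 + 1139/2100 = 67/50
exact speed ratio = 67/50

67/50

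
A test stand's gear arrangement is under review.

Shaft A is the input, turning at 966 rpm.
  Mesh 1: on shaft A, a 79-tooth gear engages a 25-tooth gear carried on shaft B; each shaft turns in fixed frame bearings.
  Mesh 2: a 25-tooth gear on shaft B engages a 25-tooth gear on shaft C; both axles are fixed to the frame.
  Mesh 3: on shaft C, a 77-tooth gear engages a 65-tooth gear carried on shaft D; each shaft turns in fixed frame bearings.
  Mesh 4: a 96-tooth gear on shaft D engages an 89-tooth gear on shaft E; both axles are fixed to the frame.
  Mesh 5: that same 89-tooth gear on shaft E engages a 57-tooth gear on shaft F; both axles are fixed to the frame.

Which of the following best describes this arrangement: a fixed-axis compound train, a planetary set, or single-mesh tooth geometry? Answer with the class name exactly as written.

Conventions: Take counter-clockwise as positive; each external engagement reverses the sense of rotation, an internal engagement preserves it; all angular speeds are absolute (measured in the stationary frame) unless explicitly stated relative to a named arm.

recognized (6 fixed axles, 5 meshes): fixed-axis compound train
classification: fixed-axis compound train

fixed-axis compound train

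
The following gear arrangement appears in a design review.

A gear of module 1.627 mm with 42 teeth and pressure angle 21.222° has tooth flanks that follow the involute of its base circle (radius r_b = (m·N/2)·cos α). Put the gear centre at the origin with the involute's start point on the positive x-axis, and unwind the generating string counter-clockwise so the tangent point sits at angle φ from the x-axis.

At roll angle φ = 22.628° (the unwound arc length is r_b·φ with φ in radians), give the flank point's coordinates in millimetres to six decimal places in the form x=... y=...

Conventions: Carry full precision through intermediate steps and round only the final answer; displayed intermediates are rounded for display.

class = single-mesh tooth geometry [base-circle involute, m = 1.627, 42T]
pitch radius r_p = m·N/2 = 1.627·42/2 = 34.167000
base radius r_b = r_p·cos α = 34.167000·cos 21.222° = 31.849961
roll angle φ = 22.628° = 0.39493310 rad
x = r_b·(cos φ + φ·sin φ) = 34.237797
y = r_b·(sin φ − φ·cos φ) = 0.643827

x=34.237797 y=0.643827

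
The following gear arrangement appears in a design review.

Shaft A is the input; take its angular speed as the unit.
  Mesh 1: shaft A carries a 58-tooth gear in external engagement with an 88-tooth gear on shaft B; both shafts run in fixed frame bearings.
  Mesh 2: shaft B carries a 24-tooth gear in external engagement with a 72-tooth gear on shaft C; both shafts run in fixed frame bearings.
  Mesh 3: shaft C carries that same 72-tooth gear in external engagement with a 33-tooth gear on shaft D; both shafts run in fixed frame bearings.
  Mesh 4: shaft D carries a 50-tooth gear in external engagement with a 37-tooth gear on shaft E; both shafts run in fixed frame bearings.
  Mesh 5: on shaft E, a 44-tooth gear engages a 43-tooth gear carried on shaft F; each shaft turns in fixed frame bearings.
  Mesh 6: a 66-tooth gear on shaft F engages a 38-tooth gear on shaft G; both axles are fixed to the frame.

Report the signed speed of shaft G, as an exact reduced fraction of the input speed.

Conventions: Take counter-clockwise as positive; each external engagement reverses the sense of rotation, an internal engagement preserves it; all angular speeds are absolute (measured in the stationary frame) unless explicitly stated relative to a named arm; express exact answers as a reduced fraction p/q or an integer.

34800/30229

6-mesh fixed-axis compound train (all bearings frame-fixed)
mesh 1 [58T→88T]: |ω|/ω_in = 1×58/88 = 29/44, sense flips to −
mesh 2 [24T→72T]: |ω|/ω_in = (29/44)×24/72 = 29/132, sense flips to +
mesh 3 [72T→33T]: |ω|/ω_in = (29/132)×72/33 = 58/121, sense flips to −
mesh 4 [50T→37T]: |ω|/ω_in = (58/121)×50/37 = 2900/4477, sense flips to +
mesh 5 [44T→43T]: |ω|/ω_in = (2900/4477)×44/43 = 11600/17501, sense flips to −
mesh 6 [66T→38T]: |ω|/ω_in = (11600/17501)×66/38 = 34800/30229, sense flips to +
signed output speed (× input speed) = 34800/30229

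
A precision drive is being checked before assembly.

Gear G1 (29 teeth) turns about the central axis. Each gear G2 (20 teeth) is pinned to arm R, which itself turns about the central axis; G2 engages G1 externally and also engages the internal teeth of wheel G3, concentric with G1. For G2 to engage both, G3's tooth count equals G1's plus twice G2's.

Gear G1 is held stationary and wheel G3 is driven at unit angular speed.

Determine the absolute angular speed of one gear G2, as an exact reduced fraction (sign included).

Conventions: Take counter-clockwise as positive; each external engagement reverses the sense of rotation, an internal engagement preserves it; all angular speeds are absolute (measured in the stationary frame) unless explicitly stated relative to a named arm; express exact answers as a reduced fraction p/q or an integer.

69/40

recognized (axles ride arm R): planetary set, 29/20/69 teeth
ring teeth: 29 + 2·20 = 69
29(ω_sun−ω_arm) = −69(ω_ring−ω_arm),  ω_sun = 0, ω_ring = 1
29(0−ω_arm) = −69(1−ω_arm)  ⇒  98·ω_arm = 69  ⇒  ω_arm = 69/98
sun–planet mesh: 29·(0−69/98) = −20·(ω_p−ω_arm)  ⇒  ω_p−ω_arm = 2001/1960
ω_p = 69/98 + 2001/1960 = 69/40
exact speed ratio = 69/40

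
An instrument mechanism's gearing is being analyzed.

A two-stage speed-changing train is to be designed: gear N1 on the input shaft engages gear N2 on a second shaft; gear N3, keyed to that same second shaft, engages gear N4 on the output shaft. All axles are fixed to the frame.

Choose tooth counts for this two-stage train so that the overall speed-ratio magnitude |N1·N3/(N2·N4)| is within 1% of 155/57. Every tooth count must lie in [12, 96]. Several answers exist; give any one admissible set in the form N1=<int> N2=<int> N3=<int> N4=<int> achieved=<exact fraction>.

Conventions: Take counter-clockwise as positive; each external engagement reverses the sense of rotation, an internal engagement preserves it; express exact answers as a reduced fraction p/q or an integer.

class = fixed-axis compound train [2-stage, 155/57 wanted]
target = 155/57 in lowest terms: an exact hit needs N1·N3 = k·155 and N2·N4 = k·57 for one integer k, every count in [12, 96]; additionally prefer no 1:1 stage (N1 ≠ N2, N3 ≠ N4)
k = 1…3: no 1:1-free in-range split of k·155 and k·57 into factor pairs; take k = 4
k = 4: N1·N3 = 620 = 20·31, N2·N4 = 228 = 12·19
achieved = 20·31/(12·19) = 155/57; |achieved − target| = 0 ≤ 31/1140 ✓

N1=20 N2=12 N3=31 N4=19 achieved=155/57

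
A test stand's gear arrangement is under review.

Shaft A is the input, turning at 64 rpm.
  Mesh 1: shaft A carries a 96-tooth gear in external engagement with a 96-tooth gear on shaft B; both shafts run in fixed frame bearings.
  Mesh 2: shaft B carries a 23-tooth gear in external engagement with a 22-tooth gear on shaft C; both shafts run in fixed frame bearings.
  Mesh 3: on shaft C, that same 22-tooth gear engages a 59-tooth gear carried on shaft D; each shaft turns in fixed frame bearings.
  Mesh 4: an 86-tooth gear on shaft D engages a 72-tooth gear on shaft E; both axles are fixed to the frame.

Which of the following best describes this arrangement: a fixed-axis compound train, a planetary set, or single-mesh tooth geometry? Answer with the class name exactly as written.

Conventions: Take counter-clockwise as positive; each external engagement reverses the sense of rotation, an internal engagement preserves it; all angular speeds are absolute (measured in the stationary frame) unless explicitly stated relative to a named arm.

fixed-axis compound train

topology: fixed-axis compound train — 4 meshes, A→E
classification: fixed-axis compound train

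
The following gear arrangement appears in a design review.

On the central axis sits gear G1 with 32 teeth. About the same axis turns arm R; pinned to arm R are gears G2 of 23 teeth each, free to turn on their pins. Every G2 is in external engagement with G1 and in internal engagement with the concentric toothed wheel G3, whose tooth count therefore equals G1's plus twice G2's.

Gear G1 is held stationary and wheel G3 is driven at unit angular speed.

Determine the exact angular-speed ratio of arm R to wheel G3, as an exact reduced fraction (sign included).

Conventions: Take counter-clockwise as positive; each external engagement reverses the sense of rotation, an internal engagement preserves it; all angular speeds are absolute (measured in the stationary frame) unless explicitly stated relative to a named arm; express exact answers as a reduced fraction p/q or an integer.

recognized (axles ride arm R): planetary set, 32/23/78 teeth
ring teeth: 32 + 2·23 = 78
32(ω_sun−ω_arm) = −78(ω_ring−ω_arm),  ω_sun = 0, ω_ring = 1
32(0−ω_arm) = −78(1−ω_arm)  ⇒  110·ω_arm = 78  ⇒  ω_arm = 39/55
ω_out/ω_in = 39/55

39/55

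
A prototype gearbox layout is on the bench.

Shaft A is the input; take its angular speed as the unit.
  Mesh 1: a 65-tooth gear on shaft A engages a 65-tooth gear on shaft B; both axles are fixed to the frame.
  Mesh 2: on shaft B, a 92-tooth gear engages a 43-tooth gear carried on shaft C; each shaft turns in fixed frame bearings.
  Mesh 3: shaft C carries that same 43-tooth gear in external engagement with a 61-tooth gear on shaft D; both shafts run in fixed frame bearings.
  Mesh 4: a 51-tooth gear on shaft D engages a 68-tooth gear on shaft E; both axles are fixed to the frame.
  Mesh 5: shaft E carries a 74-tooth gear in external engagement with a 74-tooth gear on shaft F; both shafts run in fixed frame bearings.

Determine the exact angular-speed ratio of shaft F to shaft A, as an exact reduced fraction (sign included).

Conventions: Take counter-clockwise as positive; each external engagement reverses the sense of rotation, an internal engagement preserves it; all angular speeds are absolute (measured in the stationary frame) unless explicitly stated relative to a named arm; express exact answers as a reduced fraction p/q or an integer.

-69/61

class = fixed-axis compound train [5 meshes; 5 ratios multiply, 5 sense flips]
mesh 1 [65T→65T]: running ratio 1, sense −
mesh 2 [92T→43T]: running ratio 92/43, sense +
mesh 3 [43T→61T]: running ratio 92/61, sense −
mesh 4 [51T→68T]: running ratio 69/61, sense +
mesh 5 [74T→74T]: running ratio 69/61, sense −
ω_out/ω_in = -69/61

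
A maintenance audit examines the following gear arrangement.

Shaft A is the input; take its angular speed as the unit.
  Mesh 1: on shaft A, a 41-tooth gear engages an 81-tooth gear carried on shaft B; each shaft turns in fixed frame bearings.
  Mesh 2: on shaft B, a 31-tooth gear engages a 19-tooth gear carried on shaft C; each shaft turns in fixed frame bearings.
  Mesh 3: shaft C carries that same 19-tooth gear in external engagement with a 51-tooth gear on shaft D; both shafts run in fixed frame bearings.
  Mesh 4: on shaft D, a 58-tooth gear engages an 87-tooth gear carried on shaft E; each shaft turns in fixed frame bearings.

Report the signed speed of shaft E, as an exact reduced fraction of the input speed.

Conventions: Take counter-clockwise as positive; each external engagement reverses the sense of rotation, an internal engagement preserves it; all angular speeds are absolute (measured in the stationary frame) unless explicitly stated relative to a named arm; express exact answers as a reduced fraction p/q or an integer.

4-mesh fixed-axis compound train (all bearings frame-fixed)
mesh 1 [41T→81T]: |ω|/ω_in = 1×41/81 = 41/81, sense flips to −
mesh 2 [31T→19T]: |ω|/ω_in = (41/81)×31/19 = 1271/1539, sense flips to +
mesh 3 [19T→51T]: |ω|/ω_in = (1271/1539)×19/51 = 1271/4131, sense flips to −
mesh 4 [58T→87T]: |ω|/ω_in = (1271/4131)×58/87 = 2542/12393, sense flips to +
signed output speed (× input speed) = 2542/12393

2542/12393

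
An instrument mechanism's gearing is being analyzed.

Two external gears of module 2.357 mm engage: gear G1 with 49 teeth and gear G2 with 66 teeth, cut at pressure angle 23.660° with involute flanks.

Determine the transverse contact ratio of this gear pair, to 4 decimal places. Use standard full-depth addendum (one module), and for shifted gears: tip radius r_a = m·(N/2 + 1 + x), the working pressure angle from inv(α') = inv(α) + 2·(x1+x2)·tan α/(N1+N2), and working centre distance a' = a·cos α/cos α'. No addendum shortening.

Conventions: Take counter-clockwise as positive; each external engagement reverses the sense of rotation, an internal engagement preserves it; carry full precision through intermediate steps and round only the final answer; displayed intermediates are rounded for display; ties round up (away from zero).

1.6000

recognized (one external pair, fixed centres): single-mesh tooth geometry, m = 2.357, N1 = 49, N2 = 66
base radii: r_b1 = 52.892501, r_b2 = 71.242961
tip radii: r_a1 = 60.103500, r_a2 = 80.138000
no profile shift: α' = α, a' = a
action lengths: √(r_a1²−r_b1²) = 28.544947, √(r_a2²−r_b2²) = 36.695225
base pitch p_b = π·m·cos α = 6.782314
CR = (28.544947 + 36.695225 − 135.527500·sin 23.66000°)/6.782314 = 1.600021
contact ratio ≈ 1.6000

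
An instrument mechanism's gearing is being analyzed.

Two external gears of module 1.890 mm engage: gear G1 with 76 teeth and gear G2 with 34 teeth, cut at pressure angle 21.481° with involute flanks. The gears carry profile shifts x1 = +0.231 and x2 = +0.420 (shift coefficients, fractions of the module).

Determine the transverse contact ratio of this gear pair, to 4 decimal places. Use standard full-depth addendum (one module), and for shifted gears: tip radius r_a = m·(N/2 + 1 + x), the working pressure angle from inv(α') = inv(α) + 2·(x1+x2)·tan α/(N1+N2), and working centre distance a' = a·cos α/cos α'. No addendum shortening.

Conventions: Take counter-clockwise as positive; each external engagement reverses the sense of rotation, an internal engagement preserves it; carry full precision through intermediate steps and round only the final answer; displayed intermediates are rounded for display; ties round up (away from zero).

class = single-mesh tooth geometry [involute pair 76T × 34T, m = 1.890]
base radii: r_b1 = 66.831315, r_b2 = 29.898220
tip radii: r_a1 = 74.146590, r_a2 = 34.813800
inv(α') = inv(21.481°) + 2·(+0.231+0.420)·tan α/(76+34) = 0.02327122  ⇒  α' = 23.07039°
a' = a·cos α / cos α' = 103.9500·cos 21.481°/cos 23.07039° = 105.138044
action lengths: √(r_a1²−r_b1²) = 32.113738, √(r_a2²−r_b2²) = 17.835278
base pitch p_b = π·m·cos α = 5.525178
CR = (32.113738 + 17.835278 − 105.138044·sin 23.07039°)/5.525178 = 1.583557
contact ratio ≈ 1.5836

1.5836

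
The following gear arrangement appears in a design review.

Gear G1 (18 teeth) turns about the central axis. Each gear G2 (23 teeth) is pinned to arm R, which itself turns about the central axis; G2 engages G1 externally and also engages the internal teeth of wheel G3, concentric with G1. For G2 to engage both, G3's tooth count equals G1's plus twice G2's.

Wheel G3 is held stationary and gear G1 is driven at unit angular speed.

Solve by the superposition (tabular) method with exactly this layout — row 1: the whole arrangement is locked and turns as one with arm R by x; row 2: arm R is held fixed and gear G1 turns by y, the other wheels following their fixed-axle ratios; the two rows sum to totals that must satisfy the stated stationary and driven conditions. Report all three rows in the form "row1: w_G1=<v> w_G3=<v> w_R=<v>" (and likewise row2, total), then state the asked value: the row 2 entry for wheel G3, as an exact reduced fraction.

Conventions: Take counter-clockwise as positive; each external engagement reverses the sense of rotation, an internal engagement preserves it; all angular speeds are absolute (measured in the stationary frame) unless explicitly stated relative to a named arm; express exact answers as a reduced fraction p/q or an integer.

row1: w_G1=9/41 w_G3=9/41 w_R=9/41
row2: w_G1=32/41 w_G3=-9/41 w_R=0
total: w_G1=1 w_G3=0 w_R=9/41
asked value: -9/41

recognized (axles ride arm R): planetary set, 18/23/64 teeth
row 1 — lock + rotate with arm: ω_sun = ω_ring = ω_arm = x
superposition row 2 [arm held]: sun y, ring −(18/64)·y, arm 0
boundary: total ω_ring = x − (18/64)·y = 0 and total ω_sun = x + y = 1  ⇒  y = 32/41, x = 9/41
row 2 ring = −(18/64)·32/41 = -9/41
totals (row 1 + row 2): sun 9/41 + 32/41 = 1, ring 9/41 + (-9/41) = 0, arm 9/41 + 0 = 9/41
asked cell (row2, ring) = -9/41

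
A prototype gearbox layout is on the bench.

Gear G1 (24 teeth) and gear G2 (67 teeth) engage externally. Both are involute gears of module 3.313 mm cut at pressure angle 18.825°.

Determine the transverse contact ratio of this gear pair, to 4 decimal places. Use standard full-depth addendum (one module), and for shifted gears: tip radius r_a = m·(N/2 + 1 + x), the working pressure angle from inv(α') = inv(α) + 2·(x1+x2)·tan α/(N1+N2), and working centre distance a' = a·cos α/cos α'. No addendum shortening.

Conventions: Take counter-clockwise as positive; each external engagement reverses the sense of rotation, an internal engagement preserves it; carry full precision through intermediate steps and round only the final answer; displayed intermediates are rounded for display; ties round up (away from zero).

class = single-mesh tooth geometry [involute pair 24T × 67T, m = 3.313]
base radii: r_b1 = 37.629394, r_b2 = 105.048725
tip radii: r_a1 = 43.069000, r_a2 = 114.298500
no profile shift: α' = α, a' = a
action lengths: √(r_a1²−r_b1²) = 20.951550, √(r_a2²−r_b2²) = 45.043450
base pitch p_b = π·m·cos α = 9.851352
CR = (20.951550 + 45.043450 − 150.741500·sin 18.82500°)/9.851352 = 1.761578
contact ratio ≈ 1.7616

1.7616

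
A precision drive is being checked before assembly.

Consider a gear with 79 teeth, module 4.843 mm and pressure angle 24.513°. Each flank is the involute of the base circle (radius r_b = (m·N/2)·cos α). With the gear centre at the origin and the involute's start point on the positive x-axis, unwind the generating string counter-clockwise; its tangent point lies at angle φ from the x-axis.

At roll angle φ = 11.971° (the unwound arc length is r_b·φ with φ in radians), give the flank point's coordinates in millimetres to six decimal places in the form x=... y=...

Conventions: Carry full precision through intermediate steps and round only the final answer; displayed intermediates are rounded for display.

class = single-mesh tooth geometry [base-circle involute, m = 4.843, 79T]
pitch radius r_p = m·N/2 = 4.843·79/2 = 191.298500
base radius r_b = r_p·cos α = 191.298500·cos 24.513° = 174.056222
roll angle φ = 11.971° = 0.20893336 rad
x = r_b·(cos φ + φ·sin φ) = 177.813914
y = r_b·(sin φ − φ·cos φ) = 0.526859

x=177.813914 y=0.526859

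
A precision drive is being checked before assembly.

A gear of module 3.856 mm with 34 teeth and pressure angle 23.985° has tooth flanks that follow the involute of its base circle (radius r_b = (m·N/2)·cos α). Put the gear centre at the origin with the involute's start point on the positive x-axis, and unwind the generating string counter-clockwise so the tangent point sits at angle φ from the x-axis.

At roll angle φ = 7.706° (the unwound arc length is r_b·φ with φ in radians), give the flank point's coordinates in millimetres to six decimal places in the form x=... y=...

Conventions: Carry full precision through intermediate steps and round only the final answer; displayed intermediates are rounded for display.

topology: single-mesh involute geometry — m = 3.856, N = 34
pitch radius r_p = m·N/2 = 3.856·34/2 = 65.552000
base radius r_b = r_p·cos α = 65.552000·cos 23.985° = 59.891710
roll angle φ = 7.706° = 0.13449507 rad
x = r_b·(cos φ + φ·sin φ) = 60.430951
y = r_b·(sin φ − φ·cos φ) = 0.048482

x=60.430951 y=0.048482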